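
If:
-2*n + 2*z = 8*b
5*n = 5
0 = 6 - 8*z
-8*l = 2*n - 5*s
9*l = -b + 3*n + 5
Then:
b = -1/16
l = 43/48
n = 1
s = 11/6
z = 3/4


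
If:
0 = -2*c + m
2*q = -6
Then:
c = m/2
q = -3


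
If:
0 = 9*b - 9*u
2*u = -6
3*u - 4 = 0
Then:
No Solution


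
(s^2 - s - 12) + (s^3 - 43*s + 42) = s^3 + s^2 - 44*s + 30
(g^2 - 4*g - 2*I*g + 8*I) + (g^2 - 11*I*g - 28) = 2*g^2 - 4*g - 13*I*g - 28 + 8*I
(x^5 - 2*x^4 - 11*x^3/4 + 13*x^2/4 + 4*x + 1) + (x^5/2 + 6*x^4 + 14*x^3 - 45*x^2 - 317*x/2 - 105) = 3*x^5/2 + 4*x^4 + 45*x^3/4 - 167*x^2/4 - 309*x/2 - 104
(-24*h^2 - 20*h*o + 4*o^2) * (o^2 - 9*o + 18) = -24*h^2*o^2 + 216*h^2*o - 432*h^2 - 20*h*o^3 + 180*h*o^2 - 360*h*o + 4*o^4 - 36*o^3 + 72*o^2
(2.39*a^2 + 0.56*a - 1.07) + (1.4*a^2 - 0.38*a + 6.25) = 3.79*a^2 + 0.18*a + 5.18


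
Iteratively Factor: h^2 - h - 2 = (h - 2)*(h + 1)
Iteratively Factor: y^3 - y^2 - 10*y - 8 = (y - 4)*(y^2 + 3*y + 2) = (y - 4)*(y + 2)*(y + 1)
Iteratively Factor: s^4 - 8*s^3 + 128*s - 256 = (s + 4)*(s^3 - 12*s^2 + 48*s - 64) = (s - 4)*(s + 4)*(s^2 - 8*s + 16) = (s - 4)^2*(s + 4)*(s - 4)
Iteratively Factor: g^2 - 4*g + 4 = (g - 2)*(g - 2)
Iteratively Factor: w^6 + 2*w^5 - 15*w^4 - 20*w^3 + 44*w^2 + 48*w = (w - 3)*(w^5 + 5*w^4 - 20*w^2 - 16*w) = (w - 3)*(w + 4)*(w^4 + w^3 - 4*w^2 - 4*w) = (w - 3)*(w - 2)*(w + 4)*(w^3 + 3*w^2 + 2*w) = w*(w - 3)*(w - 2)*(w + 4)*(w^2 + 3*w + 2) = w*(w - 3)*(w - 2)*(w + 2)*(w + 4)*(w + 1)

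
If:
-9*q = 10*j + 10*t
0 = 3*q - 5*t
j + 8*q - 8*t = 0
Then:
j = 0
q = 0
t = 0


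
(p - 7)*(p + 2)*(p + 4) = p^3 - p^2 - 34*p - 56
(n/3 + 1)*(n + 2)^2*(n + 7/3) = n^4/3 + 28*n^3/9 + 97*n^2/9 + 148*n/9 + 28/3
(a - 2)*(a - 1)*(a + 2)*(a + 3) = a^4 + 2*a^3 - 7*a^2 - 8*a + 12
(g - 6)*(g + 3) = g^2 - 3*g - 18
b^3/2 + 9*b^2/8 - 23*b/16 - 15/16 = (b/2 + 1/4)*(b - 5/4)*(b + 3)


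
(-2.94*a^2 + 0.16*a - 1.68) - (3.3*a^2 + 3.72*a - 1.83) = -6.24*a^2 - 3.56*a + 0.15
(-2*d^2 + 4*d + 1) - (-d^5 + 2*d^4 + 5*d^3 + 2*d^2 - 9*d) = d^5 - 2*d^4 - 5*d^3 - 4*d^2 + 13*d + 1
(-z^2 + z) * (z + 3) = -z^3 - 2*z^2 + 3*z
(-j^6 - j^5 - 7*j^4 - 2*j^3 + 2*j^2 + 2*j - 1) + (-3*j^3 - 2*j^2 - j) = -j^6 - j^5 - 7*j^4 - 5*j^3 + j - 1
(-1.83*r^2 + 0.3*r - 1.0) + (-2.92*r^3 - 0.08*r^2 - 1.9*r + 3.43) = -2.92*r^3 - 1.91*r^2 - 1.6*r + 2.43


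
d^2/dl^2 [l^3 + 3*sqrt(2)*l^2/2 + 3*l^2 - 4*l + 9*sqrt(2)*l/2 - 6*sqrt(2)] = 6*l + 3*sqrt(2) + 6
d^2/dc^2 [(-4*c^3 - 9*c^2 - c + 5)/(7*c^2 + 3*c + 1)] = 8*(33*c^3 + 222*c^2 + 81*c + 1)/(343*c^6 + 441*c^5 + 336*c^4 + 153*c^3 + 48*c^2 + 9*c + 1)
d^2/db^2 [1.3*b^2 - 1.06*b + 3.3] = 2.60000000000000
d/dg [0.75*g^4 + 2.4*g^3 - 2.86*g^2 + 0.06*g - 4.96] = 3.0*g^3 + 7.2*g^2 - 5.72*g + 0.06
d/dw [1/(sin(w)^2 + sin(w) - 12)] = -(2*sin(w) + 1)*cos(w)/(sin(w)^2 + sin(w) - 12)^2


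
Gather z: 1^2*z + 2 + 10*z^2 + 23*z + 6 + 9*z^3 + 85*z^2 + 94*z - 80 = 9*z^3 + 95*z^2 + 118*z - 72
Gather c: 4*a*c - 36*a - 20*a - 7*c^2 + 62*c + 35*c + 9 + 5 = -56*a - 7*c^2 + c*(4*a + 97) + 14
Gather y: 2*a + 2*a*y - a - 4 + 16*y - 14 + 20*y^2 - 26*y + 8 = a + 20*y^2 + y*(2*a - 10) - 10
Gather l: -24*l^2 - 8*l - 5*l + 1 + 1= -24*l^2 - 13*l + 2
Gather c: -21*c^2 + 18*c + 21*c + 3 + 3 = -21*c^2 + 39*c + 6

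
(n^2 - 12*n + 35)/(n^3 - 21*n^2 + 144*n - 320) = (n - 7)/(n^2 - 16*n + 64)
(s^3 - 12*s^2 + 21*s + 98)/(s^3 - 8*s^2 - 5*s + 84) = (s^2 - 5*s - 14)/(s^2 - s - 12)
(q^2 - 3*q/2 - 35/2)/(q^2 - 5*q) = (q + 7/2)/q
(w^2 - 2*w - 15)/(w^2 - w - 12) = (w - 5)/(w - 4)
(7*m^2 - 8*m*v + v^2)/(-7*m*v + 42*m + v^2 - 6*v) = (-m + v)/(v - 6)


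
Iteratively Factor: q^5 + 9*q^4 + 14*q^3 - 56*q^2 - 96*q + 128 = (q + 4)*(q^4 + 5*q^3 - 6*q^2 - 32*q + 32) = (q - 1)*(q + 4)*(q^3 + 6*q^2 - 32) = (q - 1)*(q + 4)^2*(q^2 + 2*q - 8) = (q - 1)*(q + 4)^3*(q - 2)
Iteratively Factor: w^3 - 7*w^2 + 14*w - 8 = (w - 2)*(w^2 - 5*w + 4) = (w - 4)*(w - 2)*(w - 1)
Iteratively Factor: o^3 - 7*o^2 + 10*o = (o - 2)*(o^2 - 5*o) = (o - 5)*(o - 2)*(o)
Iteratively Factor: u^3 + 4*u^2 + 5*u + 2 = (u + 1)*(u^2 + 3*u + 2) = (u + 1)*(u + 2)*(u + 1)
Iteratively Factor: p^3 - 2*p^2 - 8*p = (p - 4)*(p^2 + 2*p) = (p - 4)*(p + 2)*(p)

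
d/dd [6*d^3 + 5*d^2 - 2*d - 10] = 18*d^2 + 10*d - 2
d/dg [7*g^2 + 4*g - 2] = 14*g + 4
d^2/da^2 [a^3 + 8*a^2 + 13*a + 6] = 6*a + 16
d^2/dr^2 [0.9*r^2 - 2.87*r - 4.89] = 1.80000000000000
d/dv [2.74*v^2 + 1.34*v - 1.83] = 5.48*v + 1.34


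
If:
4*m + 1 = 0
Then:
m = -1/4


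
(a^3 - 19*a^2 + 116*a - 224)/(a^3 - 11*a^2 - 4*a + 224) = (a - 4)/(a + 4)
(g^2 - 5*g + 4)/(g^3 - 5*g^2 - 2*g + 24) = (g - 1)/(g^2 - g - 6)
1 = 1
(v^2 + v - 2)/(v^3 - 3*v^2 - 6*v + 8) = 1/(v - 4)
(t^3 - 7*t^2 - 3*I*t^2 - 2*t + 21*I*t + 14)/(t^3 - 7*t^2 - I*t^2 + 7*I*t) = (t - 2*I)/t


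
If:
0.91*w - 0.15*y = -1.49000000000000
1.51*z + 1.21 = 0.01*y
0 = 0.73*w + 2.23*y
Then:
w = -1.55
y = 0.51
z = -0.80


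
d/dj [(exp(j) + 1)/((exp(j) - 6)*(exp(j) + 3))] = (-exp(2*j) - 2*exp(j) - 15)*exp(j)/(exp(4*j) - 6*exp(3*j) - 27*exp(2*j) + 108*exp(j) + 324)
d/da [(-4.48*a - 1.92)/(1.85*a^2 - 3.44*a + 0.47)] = (8.288*a^2 + 7.104*a - 8.7104)/(3.4225*a^4 - 12.728*a^3 + 13.5726*a^2 - 3.2336*a + 0.2209)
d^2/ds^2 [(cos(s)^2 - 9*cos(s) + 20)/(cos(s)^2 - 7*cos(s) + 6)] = 2*((1 - cos(2*s))^2/4 - 17*cos(s) + 91*cos(2*s)/2 - 5*cos(3*s) - 947/2)/((cos(s) - 6)^3*(cos(s) - 1)^2)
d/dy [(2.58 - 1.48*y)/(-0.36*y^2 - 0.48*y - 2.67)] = (-0.5328*y^2 + 1.8576*y + 5.19)/(0.1296*y^4 + 0.3456*y^3 + 2.1528*y^2 + 2.5632*y + 7.1289)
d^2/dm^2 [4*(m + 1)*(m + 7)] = 8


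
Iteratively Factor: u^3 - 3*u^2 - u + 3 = (u - 1)*(u^2 - 2*u - 3) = (u - 1)*(u + 1)*(u - 3)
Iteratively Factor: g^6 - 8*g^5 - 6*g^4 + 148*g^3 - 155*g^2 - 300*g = (g - 3)*(g^5 - 5*g^4 - 21*g^3 + 85*g^2 + 100*g) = (g - 3)*(g + 4)*(g^4 - 9*g^3 + 15*g^2 + 25*g) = (g - 3)*(g + 1)*(g + 4)*(g^3 - 10*g^2 + 25*g) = (g - 5)*(g - 3)*(g + 1)*(g + 4)*(g^2 - 5*g) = g*(g - 5)*(g - 3)*(g + 1)*(g + 4)*(g - 5)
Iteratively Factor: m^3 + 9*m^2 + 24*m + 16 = (m + 1)*(m^2 + 8*m + 16) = (m + 1)*(m + 4)*(m + 4)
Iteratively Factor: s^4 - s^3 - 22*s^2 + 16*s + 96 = (s + 2)*(s^3 - 3*s^2 - 16*s + 48) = (s - 3)*(s + 2)*(s^2 - 16) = (s - 3)*(s + 2)*(s + 4)*(s - 4)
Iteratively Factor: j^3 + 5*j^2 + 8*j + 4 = (j + 2)*(j^2 + 3*j + 2) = (j + 2)^2*(j + 1)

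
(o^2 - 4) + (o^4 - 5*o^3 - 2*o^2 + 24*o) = o^4 - 5*o^3 - o^2 + 24*o - 4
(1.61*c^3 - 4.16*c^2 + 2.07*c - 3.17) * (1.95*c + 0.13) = 3.1395*c^4 - 7.9027*c^3 + 3.4957*c^2 - 5.9124*c - 0.4121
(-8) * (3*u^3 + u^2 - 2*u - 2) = -24*u^3 - 8*u^2 + 16*u + 16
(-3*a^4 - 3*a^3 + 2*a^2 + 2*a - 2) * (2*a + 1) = -6*a^5 - 9*a^4 + a^3 + 6*a^2 - 2*a - 2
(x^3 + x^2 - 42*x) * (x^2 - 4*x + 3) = x^5 - 3*x^4 - 43*x^3 + 171*x^2 - 126*x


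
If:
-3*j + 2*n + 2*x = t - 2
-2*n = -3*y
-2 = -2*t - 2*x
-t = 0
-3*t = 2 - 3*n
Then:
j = 16/9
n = 2/3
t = 0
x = 1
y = 4/9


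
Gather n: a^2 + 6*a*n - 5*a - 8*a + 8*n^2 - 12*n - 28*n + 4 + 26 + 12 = a^2 - 13*a + 8*n^2 + n*(6*a - 40) + 42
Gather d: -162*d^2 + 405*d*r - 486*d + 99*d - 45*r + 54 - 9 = -162*d^2 + d*(405*r - 387) - 45*r + 45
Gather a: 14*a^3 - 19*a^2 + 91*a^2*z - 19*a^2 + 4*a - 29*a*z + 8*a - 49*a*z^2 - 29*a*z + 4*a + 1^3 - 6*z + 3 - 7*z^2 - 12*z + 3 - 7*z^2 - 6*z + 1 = 14*a^3 + a^2*(91*z - 38) + a*(-49*z^2 - 58*z + 16) - 14*z^2 - 24*z + 8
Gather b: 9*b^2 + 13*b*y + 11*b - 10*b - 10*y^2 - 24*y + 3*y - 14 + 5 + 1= 9*b^2 + b*(13*y + 1) - 10*y^2 - 21*y - 8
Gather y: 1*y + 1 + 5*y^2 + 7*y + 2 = 5*y^2 + 8*y + 3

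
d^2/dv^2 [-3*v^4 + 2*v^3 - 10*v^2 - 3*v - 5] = -36*v^2 + 12*v - 20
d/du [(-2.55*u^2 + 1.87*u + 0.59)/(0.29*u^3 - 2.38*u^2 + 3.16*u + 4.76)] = (0.7395*u^4 - 1.0846*u^3 - 4.1207*u^2 - 21.4676*u + 7.0368)/(0.0841*u^6 - 1.3804*u^5 + 7.4972*u^4 - 12.2808*u^3 - 12.672*u^2 + 30.0832*u + 22.6576)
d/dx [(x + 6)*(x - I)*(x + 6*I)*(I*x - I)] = 4*I*x^3 + 15*x^2*(-1 + I) - 50*x + 30 + 30*I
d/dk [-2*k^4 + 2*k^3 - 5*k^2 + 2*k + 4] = -8*k^3 + 6*k^2 - 10*k + 2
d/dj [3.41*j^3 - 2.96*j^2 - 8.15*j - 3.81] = 10.23*j^2 - 5.92*j - 8.15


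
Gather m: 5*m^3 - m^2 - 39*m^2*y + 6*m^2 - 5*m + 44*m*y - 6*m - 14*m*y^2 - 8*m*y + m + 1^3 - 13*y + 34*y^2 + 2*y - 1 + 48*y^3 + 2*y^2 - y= 5*m^3 + m^2*(5 - 39*y) + m*(-14*y^2 + 36*y - 10) + 48*y^3 + 36*y^2 - 12*y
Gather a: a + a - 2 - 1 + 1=2*a - 2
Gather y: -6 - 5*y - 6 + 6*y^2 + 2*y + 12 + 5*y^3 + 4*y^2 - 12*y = 5*y^3 + 10*y^2 - 15*y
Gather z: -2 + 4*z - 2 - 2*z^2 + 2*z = -2*z^2 + 6*z - 4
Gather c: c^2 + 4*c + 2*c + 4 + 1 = c^2 + 6*c + 5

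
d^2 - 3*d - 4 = (d - 4)*(d + 1)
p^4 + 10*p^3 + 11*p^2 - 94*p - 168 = (p - 3)*(p + 2)*(p + 4)*(p + 7)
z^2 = z^2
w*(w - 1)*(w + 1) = w^3 - w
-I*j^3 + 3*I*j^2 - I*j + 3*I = (j - 3)*(j - I)*(-I*j + 1)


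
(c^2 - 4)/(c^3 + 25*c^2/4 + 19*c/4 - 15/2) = 4*(c - 2)/(4*c^2 + 17*c - 15)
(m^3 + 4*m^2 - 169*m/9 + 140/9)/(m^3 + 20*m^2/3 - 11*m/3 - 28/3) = (m - 5/3)/(m + 1)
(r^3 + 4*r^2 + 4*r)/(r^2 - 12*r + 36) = r*(r^2 + 4*r + 4)/(r^2 - 12*r + 36)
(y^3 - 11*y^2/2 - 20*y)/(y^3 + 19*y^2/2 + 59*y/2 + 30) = y*(y - 8)/(y^2 + 7*y + 12)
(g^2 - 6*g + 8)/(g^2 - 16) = (g - 2)/(g + 4)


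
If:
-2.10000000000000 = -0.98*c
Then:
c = 2.14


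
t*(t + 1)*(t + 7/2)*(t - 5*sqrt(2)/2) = t^4 - 5*sqrt(2)*t^3/2 + 9*t^3/2 - 45*sqrt(2)*t^2/4 + 7*t^2/2 - 35*sqrt(2)*t/4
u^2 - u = u*(u - 1)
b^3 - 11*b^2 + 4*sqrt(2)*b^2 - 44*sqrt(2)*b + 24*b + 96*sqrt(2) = (b - 8)*(b - 3)*(b + 4*sqrt(2))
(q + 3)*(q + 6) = q^2 + 9*q + 18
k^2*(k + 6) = k^3 + 6*k^2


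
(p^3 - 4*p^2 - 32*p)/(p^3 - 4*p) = (p^2 - 4*p - 32)/(p^2 - 4)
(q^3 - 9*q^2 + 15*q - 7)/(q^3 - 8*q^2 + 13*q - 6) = (q - 7)/(q - 6)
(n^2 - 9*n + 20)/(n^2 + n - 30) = (n - 4)/(n + 6)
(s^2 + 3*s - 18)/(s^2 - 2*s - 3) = (s + 6)/(s + 1)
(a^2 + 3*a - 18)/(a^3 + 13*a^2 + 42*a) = (a - 3)/(a*(a + 7))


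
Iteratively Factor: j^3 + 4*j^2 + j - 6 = (j - 1)*(j^2 + 5*j + 6) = (j - 1)*(j + 3)*(j + 2)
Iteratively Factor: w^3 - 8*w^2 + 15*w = (w)*(w^2 - 8*w + 15) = w*(w - 3)*(w - 5)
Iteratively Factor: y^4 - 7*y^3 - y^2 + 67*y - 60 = (y + 3)*(y^3 - 10*y^2 + 29*y - 20) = (y - 5)*(y + 3)*(y^2 - 5*y + 4) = (y - 5)*(y - 1)*(y + 3)*(y - 4)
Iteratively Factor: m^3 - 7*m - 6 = (m + 1)*(m^2 - m - 6) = (m + 1)*(m + 2)*(m - 3)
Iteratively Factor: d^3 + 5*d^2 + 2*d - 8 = (d + 4)*(d^2 + d - 2) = (d + 2)*(d + 4)*(d - 1)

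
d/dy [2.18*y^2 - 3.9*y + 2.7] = 4.36*y - 3.9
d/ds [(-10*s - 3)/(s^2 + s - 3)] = (-10*s^2 - 10*s + (2*s + 1)*(10*s + 3) + 30)/(s^2 + s - 3)^2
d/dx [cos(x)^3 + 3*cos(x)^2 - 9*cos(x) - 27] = 3*(sin(x)^2 - 2*cos(x) + 2)*sin(x)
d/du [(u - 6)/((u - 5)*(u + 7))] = (-u^2 + 12*u - 23)/(u^4 + 4*u^3 - 66*u^2 - 140*u + 1225)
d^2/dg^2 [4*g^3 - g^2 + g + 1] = 24*g - 2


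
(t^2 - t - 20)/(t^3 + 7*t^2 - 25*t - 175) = (t + 4)/(t^2 + 12*t + 35)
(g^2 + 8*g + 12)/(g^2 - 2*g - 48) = (g + 2)/(g - 8)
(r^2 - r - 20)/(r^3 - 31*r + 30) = (r + 4)/(r^2 + 5*r - 6)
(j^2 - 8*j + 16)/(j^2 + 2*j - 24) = (j - 4)/(j + 6)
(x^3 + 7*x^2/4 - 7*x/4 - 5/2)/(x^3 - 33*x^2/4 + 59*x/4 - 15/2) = (x^2 + 3*x + 2)/(x^2 - 7*x + 6)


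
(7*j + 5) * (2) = 14*j + 10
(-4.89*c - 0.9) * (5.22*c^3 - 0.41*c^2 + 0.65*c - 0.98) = -25.5258*c^4 - 2.6931*c^3 - 2.8095*c^2 + 4.2072*c + 0.882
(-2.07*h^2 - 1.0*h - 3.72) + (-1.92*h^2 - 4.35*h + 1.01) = -3.99*h^2 - 5.35*h - 2.71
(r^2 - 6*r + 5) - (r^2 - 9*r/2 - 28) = 33 - 3*r/2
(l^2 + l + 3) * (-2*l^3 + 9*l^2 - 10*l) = -2*l^5 + 7*l^4 - 7*l^3 + 17*l^2 - 30*l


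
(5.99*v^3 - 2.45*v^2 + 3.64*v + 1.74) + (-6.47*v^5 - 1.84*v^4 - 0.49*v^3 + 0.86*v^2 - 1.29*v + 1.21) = -6.47*v^5 - 1.84*v^4 + 5.5*v^3 - 1.59*v^2 + 2.35*v + 2.95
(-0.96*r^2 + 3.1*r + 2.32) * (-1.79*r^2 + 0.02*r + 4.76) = 1.7184*r^4 - 5.5682*r^3 - 8.6604*r^2 + 14.8024*r + 11.0432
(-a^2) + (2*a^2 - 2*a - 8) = a^2 - 2*a - 8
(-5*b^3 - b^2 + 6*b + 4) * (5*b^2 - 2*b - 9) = -25*b^5 + 5*b^4 + 77*b^3 + 17*b^2 - 62*b - 36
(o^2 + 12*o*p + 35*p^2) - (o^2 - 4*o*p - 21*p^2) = 16*o*p + 56*p^2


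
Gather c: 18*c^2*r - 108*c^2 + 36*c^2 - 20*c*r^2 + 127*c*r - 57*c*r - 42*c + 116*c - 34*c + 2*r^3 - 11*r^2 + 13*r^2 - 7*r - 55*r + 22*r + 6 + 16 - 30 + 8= c^2*(18*r - 72) + c*(-20*r^2 + 70*r + 40) + 2*r^3 + 2*r^2 - 40*r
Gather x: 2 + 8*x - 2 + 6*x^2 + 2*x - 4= 6*x^2 + 10*x - 4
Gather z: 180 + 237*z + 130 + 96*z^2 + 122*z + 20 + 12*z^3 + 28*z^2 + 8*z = 12*z^3 + 124*z^2 + 367*z + 330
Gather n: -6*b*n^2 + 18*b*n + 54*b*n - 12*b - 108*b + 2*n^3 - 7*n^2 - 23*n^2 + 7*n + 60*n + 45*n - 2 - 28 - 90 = -120*b + 2*n^3 + n^2*(-6*b - 30) + n*(72*b + 112) - 120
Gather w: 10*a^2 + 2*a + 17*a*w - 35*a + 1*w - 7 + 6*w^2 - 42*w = 10*a^2 - 33*a + 6*w^2 + w*(17*a - 41) - 7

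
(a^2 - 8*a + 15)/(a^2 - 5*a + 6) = (a - 5)/(a - 2)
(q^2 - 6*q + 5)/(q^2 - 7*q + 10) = (q - 1)/(q - 2)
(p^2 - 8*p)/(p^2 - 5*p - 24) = p/(p + 3)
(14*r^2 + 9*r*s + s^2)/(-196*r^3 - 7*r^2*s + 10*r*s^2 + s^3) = (-2*r - s)/(28*r^2 - 3*r*s - s^2)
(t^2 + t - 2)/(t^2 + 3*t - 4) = (t + 2)/(t + 4)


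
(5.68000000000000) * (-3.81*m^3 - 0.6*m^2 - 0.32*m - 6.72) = -21.6408*m^3 - 3.408*m^2 - 1.8176*m - 38.1696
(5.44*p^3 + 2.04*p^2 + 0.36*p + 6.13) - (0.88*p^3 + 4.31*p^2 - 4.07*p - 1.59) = 4.56*p^3 - 2.27*p^2 + 4.43*p + 7.72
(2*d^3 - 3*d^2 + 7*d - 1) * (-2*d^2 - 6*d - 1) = -4*d^5 - 6*d^4 + 2*d^3 - 37*d^2 - d + 1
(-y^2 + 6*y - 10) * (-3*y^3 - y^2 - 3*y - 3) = 3*y^5 - 17*y^4 + 27*y^3 - 5*y^2 + 12*y + 30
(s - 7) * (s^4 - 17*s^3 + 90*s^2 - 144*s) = s^5 - 24*s^4 + 209*s^3 - 774*s^2 + 1008*s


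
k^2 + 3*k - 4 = (k - 1)*(k + 4)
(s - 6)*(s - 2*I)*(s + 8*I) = s^3 - 6*s^2 + 6*I*s^2 + 16*s - 36*I*s - 96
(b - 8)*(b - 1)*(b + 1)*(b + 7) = b^4 - b^3 - 57*b^2 + b + 56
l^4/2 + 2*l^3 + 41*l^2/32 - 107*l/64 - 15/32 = (l/2 + 1)*(l - 3/4)*(l + 1/4)*(l + 5/2)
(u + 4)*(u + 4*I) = u^2 + 4*u + 4*I*u + 16*I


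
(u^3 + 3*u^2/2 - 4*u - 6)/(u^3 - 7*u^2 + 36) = (u^2 - u/2 - 3)/(u^2 - 9*u + 18)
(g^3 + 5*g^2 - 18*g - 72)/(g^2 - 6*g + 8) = (g^2 + 9*g + 18)/(g - 2)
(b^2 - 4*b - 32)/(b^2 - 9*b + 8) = (b + 4)/(b - 1)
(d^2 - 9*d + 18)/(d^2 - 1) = (d^2 - 9*d + 18)/(d^2 - 1)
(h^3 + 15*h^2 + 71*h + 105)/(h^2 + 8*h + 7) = (h^2 + 8*h + 15)/(h + 1)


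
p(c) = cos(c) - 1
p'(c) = -sin(c)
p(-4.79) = -0.92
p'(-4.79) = -1.00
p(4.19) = -1.50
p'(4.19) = 0.87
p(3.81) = -1.78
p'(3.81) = 0.62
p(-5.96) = -0.05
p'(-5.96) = -0.32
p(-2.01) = -1.43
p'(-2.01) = 0.91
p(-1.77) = -1.20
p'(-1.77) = 0.98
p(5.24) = -0.50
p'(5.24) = 0.86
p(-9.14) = -1.96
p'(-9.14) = 0.28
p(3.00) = -1.99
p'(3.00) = -0.14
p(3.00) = -1.99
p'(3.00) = -0.14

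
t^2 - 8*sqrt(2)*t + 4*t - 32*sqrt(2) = (t + 4)*(t - 8*sqrt(2))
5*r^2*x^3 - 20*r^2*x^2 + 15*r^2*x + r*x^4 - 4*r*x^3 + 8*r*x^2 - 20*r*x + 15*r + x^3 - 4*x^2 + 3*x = (5*r + x)*(x - 3)*(x - 1)*(r*x + 1)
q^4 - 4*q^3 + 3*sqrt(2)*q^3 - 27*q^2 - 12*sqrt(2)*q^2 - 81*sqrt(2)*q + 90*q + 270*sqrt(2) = (q - 6)*(q - 3)*(q + 5)*(q + 3*sqrt(2))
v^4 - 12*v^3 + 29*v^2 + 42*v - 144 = (v - 8)*(v - 3)^2*(v + 2)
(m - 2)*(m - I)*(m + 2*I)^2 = m^4 - 2*m^3 + 3*I*m^3 - 6*I*m^2 + 4*I*m - 8*I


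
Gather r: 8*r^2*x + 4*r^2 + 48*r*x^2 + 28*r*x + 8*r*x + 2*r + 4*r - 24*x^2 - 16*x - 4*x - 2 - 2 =r^2*(8*x + 4) + r*(48*x^2 + 36*x + 6) - 24*x^2 - 20*x - 4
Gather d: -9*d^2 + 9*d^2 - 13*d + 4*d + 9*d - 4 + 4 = 0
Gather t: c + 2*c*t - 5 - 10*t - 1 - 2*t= c + t*(2*c - 12) - 6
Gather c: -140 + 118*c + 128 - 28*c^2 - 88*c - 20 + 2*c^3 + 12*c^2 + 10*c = 2*c^3 - 16*c^2 + 40*c - 32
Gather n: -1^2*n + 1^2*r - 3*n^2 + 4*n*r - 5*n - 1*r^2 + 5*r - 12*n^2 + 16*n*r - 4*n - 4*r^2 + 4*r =-15*n^2 + n*(20*r - 10) - 5*r^2 + 10*r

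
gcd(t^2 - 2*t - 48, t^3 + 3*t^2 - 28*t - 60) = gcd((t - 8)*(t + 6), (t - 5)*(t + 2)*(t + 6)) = t + 6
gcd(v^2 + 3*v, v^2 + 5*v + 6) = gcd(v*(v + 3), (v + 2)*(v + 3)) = v + 3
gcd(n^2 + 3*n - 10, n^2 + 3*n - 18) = 1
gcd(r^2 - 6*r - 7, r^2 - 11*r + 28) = r - 7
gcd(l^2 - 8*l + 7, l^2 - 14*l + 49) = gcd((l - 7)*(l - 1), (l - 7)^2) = l - 7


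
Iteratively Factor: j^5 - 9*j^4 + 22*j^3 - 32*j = (j - 2)*(j^4 - 7*j^3 + 8*j^2 + 16*j) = (j - 2)*(j + 1)*(j^3 - 8*j^2 + 16*j) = (j - 4)*(j - 2)*(j + 1)*(j^2 - 4*j) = j*(j - 4)*(j - 2)*(j + 1)*(j - 4)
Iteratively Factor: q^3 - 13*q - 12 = (q - 4)*(q^2 + 4*q + 3) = (q - 4)*(q + 1)*(q + 3)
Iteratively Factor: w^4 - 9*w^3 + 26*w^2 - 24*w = (w - 2)*(w^3 - 7*w^2 + 12*w) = (w - 4)*(w - 2)*(w^2 - 3*w) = (w - 4)*(w - 3)*(w - 2)*(w)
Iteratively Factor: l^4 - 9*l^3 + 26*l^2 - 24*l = (l - 3)*(l^3 - 6*l^2 + 8*l) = l*(l - 3)*(l^2 - 6*l + 8) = l*(l - 3)*(l - 2)*(l - 4)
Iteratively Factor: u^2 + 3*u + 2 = (u + 1)*(u + 2)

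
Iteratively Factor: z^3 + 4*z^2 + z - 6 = (z - 1)*(z^2 + 5*z + 6) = (z - 1)*(z + 3)*(z + 2)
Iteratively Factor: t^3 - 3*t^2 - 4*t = (t + 1)*(t^2 - 4*t) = t*(t + 1)*(t - 4)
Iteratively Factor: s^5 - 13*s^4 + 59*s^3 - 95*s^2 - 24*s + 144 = (s + 1)*(s^4 - 14*s^3 + 73*s^2 - 168*s + 144) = (s - 4)*(s + 1)*(s^3 - 10*s^2 + 33*s - 36) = (s - 4)*(s - 3)*(s + 1)*(s^2 - 7*s + 12) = (s - 4)^2*(s - 3)*(s + 1)*(s - 3)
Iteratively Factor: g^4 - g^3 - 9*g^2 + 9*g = (g - 1)*(g^3 - 9*g) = (g - 3)*(g - 1)*(g^2 + 3*g) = g*(g - 3)*(g - 1)*(g + 3)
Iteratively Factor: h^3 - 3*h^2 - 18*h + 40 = (h + 4)*(h^2 - 7*h + 10) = (h - 5)*(h + 4)*(h - 2)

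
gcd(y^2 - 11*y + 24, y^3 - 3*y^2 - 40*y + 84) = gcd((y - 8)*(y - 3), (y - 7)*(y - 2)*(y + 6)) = 1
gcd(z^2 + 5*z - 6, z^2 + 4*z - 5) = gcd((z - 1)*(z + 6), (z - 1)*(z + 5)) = z - 1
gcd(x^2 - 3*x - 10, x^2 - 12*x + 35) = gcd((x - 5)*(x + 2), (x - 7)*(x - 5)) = x - 5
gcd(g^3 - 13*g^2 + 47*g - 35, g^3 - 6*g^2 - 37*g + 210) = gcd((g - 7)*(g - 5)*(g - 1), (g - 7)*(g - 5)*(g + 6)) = g^2 - 12*g + 35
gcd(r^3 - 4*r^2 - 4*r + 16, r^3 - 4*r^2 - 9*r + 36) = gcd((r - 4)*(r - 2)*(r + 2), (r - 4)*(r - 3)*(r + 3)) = r - 4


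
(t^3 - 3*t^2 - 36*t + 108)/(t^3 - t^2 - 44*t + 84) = (t^2 + 3*t - 18)/(t^2 + 5*t - 14)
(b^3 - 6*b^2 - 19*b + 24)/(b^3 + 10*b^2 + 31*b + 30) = (b^2 - 9*b + 8)/(b^2 + 7*b + 10)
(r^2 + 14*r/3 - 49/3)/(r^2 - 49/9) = 3*(r + 7)/(3*r + 7)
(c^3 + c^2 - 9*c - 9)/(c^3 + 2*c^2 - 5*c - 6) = (c - 3)/(c - 2)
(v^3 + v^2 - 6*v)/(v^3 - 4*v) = (v + 3)/(v + 2)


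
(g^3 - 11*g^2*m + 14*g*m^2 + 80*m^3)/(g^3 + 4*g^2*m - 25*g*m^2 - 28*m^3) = (g^3 - 11*g^2*m + 14*g*m^2 + 80*m^3)/(g^3 + 4*g^2*m - 25*g*m^2 - 28*m^3)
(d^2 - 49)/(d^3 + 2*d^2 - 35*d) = (d - 7)/(d*(d - 5))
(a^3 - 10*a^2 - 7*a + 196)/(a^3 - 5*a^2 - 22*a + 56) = (a - 7)/(a - 2)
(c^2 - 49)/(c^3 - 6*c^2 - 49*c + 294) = 1/(c - 6)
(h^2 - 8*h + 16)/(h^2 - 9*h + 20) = (h - 4)/(h - 5)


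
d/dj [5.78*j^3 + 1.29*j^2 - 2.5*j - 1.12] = 17.34*j^2 + 2.58*j - 2.5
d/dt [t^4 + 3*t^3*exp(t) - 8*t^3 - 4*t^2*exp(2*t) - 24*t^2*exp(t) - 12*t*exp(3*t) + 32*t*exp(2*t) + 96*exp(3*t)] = 3*t^3*exp(t) + 4*t^3 - 8*t^2*exp(2*t) - 15*t^2*exp(t) - 24*t^2 - 36*t*exp(3*t) + 56*t*exp(2*t) - 48*t*exp(t) + 276*exp(3*t) + 32*exp(2*t)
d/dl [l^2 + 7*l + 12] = 2*l + 7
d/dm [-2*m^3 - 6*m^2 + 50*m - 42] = -6*m^2 - 12*m + 50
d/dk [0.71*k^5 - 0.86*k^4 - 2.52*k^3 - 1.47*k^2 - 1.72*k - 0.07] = 3.55*k^4 - 3.44*k^3 - 7.56*k^2 - 2.94*k - 1.72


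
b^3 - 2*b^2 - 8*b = b*(b - 4)*(b + 2)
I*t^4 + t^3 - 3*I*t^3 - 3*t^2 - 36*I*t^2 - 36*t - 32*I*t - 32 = (t - 8)*(t + 4)*(t - I)*(I*t + I)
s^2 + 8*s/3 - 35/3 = (s - 7/3)*(s + 5)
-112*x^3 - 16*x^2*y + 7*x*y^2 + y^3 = (-4*x + y)*(4*x + y)*(7*x + y)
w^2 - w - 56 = (w - 8)*(w + 7)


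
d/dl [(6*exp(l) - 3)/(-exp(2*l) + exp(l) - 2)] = 3*((2*exp(l) - 1)^2 - 2*exp(2*l) + 2*exp(l) - 4)*exp(l)/(exp(2*l) - exp(l) + 2)^2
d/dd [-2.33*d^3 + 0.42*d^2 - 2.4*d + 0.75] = -6.99*d^2 + 0.84*d - 2.4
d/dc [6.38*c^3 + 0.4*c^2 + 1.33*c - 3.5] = 19.14*c^2 + 0.8*c + 1.33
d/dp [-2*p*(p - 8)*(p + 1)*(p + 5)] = -8*p^3 + 12*p^2 + 172*p + 80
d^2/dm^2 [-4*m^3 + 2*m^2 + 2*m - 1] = 4 - 24*m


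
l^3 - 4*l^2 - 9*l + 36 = (l - 4)*(l - 3)*(l + 3)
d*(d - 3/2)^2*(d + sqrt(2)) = d^4 - 3*d^3 + sqrt(2)*d^3 - 3*sqrt(2)*d^2 + 9*d^2/4 + 9*sqrt(2)*d/4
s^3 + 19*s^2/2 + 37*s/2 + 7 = (s + 1/2)*(s + 2)*(s + 7)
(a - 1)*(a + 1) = a^2 - 1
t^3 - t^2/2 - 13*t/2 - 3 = (t - 3)*(t + 1/2)*(t + 2)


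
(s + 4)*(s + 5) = s^2 + 9*s + 20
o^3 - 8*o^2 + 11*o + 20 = (o - 5)*(o - 4)*(o + 1)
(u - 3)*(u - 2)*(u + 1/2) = u^3 - 9*u^2/2 + 7*u/2 + 3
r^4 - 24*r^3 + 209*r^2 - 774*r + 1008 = (r - 8)*(r - 7)*(r - 6)*(r - 3)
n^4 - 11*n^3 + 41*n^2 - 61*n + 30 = (n - 5)*(n - 3)*(n - 2)*(n - 1)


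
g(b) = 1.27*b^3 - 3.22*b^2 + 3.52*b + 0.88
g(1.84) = 4.37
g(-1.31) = -12.11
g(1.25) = 2.73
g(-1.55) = -17.04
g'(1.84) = 4.57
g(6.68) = 259.27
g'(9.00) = 254.17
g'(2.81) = 15.51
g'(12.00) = 474.88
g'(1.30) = 1.59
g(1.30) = 2.80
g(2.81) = 13.52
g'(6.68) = 130.51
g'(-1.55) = 22.66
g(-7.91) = -856.97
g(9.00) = 697.57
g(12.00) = 1774.00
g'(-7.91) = 292.84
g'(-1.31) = 18.49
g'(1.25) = 1.42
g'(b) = 3.81*b^2 - 6.44*b + 3.52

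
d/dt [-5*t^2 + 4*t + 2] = 4 - 10*t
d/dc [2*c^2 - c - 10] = 4*c - 1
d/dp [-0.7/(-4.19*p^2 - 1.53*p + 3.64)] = (-5.866*p - 1.071)/(4.19*p^2 + 1.53*p - 3.64)^2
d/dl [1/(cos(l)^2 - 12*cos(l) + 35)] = 2*(cos(l) - 6)*sin(l)/(cos(l)^2 - 12*cos(l) + 35)^2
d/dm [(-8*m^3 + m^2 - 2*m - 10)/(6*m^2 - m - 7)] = (-48*m^4 + 16*m^3 + 179*m^2 + 106*m + 4)/(36*m^4 - 12*m^3 - 83*m^2 + 14*m + 49)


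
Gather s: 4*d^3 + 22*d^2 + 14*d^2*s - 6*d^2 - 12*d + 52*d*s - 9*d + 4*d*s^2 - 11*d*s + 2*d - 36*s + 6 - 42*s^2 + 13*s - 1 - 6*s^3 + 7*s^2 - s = 4*d^3 + 16*d^2 - 19*d - 6*s^3 + s^2*(4*d - 35) + s*(14*d^2 + 41*d - 24) + 5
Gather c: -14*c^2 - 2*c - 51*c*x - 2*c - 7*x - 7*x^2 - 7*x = -14*c^2 + c*(-51*x - 4) - 7*x^2 - 14*x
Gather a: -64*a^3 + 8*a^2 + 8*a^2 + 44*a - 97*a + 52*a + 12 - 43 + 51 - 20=-64*a^3 + 16*a^2 - a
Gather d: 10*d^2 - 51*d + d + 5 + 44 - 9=10*d^2 - 50*d + 40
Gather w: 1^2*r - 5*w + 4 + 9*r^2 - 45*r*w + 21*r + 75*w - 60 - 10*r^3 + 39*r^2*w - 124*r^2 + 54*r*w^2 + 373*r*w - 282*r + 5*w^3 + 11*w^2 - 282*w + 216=-10*r^3 - 115*r^2 - 260*r + 5*w^3 + w^2*(54*r + 11) + w*(39*r^2 + 328*r - 212) + 160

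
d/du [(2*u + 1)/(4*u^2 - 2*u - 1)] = 8*u*(-u - 1)/(16*u^4 - 16*u^3 - 4*u^2 + 4*u + 1)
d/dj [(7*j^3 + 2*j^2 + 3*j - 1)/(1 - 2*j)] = (-28*j^3 + 17*j^2 + 4*j + 1)/(4*j^2 - 4*j + 1)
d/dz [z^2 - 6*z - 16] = 2*z - 6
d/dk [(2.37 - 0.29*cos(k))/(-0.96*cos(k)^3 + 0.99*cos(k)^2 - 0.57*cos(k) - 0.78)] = (0.5568*cos(k)^3 - 7.1127*cos(k)^2 + 4.6926*cos(k) - 1.5771)*sin(k)/(0.9216*cos(k)^6 - 1.9008*cos(k)^5 + 2.0745*cos(k)^4 + 0.369*cos(k)^3 - 1.2195*cos(k)^2 + 0.8892*cos(k) + 0.6084)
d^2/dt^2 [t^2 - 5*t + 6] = 2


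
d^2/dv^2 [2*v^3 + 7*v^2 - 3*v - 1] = 12*v + 14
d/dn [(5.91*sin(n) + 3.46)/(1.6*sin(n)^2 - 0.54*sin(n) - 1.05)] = (-11.072*sin(n) + 4.728*cos(2*n) - 9.0651)*cos(n)/(-1.6*sin(n)^2 + 0.54*sin(n) + 1.05)^2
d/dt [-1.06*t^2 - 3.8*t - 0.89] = -2.12*t - 3.8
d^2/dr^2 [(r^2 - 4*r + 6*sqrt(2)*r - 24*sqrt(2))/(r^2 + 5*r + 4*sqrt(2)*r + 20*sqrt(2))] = 2*(-9*r^3 + 2*sqrt(2)*r^3 - 132*sqrt(2)*r^2 - 1296*r - 120*sqrt(2)*r - 1928*sqrt(2) - 720)/(r^6 + 15*r^5 + 12*sqrt(2)*r^5 + 171*r^4 + 180*sqrt(2)*r^4 + 1028*sqrt(2)*r^3 + 1565*r^3 + 3420*sqrt(2)*r^2 + 7200*r^2 + 12000*r + 9600*sqrt(2)*r + 16000*sqrt(2))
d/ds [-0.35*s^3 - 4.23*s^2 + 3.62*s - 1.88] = -1.05*s^2 - 8.46*s + 3.62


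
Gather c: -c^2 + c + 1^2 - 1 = -c^2 + c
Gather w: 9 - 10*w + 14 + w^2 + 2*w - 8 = w^2 - 8*w + 15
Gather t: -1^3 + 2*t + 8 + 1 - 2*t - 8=0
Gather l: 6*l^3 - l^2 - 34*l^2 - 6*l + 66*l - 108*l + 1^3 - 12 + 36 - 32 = 6*l^3 - 35*l^2 - 48*l - 7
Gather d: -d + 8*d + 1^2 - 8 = 7*d - 7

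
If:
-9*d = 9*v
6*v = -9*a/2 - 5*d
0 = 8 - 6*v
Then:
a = -8/27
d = -4/3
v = 4/3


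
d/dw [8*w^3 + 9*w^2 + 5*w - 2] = 24*w^2 + 18*w + 5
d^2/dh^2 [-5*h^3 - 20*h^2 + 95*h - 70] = -30*h - 40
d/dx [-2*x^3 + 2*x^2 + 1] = 2*x*(2 - 3*x)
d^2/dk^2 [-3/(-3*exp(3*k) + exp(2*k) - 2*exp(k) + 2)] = 3*((-27*exp(2*k) + 4*exp(k) - 2)*(3*exp(3*k) - exp(2*k) + 2*exp(k) - 2) + 2*(9*exp(2*k) - 2*exp(k) + 2)^2*exp(k))*exp(k)/(3*exp(3*k) - exp(2*k) + 2*exp(k) - 2)^3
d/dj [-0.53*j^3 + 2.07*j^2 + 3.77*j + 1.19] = -1.59*j^2 + 4.14*j + 3.77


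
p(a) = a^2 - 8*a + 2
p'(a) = 2*a - 8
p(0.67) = -2.91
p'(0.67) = -6.66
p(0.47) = -1.54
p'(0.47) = -7.06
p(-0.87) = 9.72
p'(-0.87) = -9.74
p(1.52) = -7.85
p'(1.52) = -4.96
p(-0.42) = 5.54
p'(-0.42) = -8.84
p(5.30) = -12.31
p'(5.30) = 2.60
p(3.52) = -13.77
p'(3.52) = -0.96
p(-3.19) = 37.70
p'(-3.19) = -14.38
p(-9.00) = 155.00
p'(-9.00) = -26.00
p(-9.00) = 155.00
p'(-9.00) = -26.00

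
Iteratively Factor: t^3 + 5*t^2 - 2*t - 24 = (t - 2)*(t^2 + 7*t + 12) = (t - 2)*(t + 4)*(t + 3)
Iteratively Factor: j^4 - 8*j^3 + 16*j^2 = (j)*(j^3 - 8*j^2 + 16*j) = j^2*(j^2 - 8*j + 16) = j^2*(j - 4)*(j - 4)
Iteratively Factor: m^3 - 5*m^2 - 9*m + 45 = (m - 3)*(m^2 - 2*m - 15) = (m - 3)*(m + 3)*(m - 5)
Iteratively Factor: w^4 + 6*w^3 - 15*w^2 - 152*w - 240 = (w - 5)*(w^3 + 11*w^2 + 40*w + 48) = (w - 5)*(w + 3)*(w^2 + 8*w + 16) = (w - 5)*(w + 3)*(w + 4)*(w + 4)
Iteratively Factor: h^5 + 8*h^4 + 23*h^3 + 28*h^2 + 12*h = (h + 3)*(h^4 + 5*h^3 + 8*h^2 + 4*h) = (h + 2)*(h + 3)*(h^3 + 3*h^2 + 2*h) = (h + 1)*(h + 2)*(h + 3)*(h^2 + 2*h) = h*(h + 1)*(h + 2)*(h + 3)*(h + 2)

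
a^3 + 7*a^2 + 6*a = a*(a + 1)*(a + 6)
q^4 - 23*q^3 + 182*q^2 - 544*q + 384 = (q - 8)^2*(q - 6)*(q - 1)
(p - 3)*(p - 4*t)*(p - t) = p^3 - 5*p^2*t - 3*p^2 + 4*p*t^2 + 15*p*t - 12*t^2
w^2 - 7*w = w*(w - 7)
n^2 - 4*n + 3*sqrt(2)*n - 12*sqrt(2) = (n - 4)*(n + 3*sqrt(2))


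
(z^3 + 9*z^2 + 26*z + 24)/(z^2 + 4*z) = z + 5 + 6/z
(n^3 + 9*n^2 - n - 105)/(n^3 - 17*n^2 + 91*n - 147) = (n^2 + 12*n + 35)/(n^2 - 14*n + 49)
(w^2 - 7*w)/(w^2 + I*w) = (w - 7)/(w + I)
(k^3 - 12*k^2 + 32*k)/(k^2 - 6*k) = (k^2 - 12*k + 32)/(k - 6)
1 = 1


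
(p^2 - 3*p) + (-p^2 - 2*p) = -5*p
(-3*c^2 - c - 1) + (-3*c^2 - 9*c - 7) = -6*c^2 - 10*c - 8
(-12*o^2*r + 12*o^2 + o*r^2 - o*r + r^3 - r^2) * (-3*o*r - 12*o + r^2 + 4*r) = 36*o^3*r^2 + 108*o^3*r - 144*o^3 - 15*o^2*r^3 - 45*o^2*r^2 + 60*o^2*r - 2*o*r^4 - 6*o*r^3 + 8*o*r^2 + r^5 + 3*r^4 - 4*r^3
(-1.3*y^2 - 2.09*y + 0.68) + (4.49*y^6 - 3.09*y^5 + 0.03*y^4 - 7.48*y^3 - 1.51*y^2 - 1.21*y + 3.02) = 4.49*y^6 - 3.09*y^5 + 0.03*y^4 - 7.48*y^3 - 2.81*y^2 - 3.3*y + 3.7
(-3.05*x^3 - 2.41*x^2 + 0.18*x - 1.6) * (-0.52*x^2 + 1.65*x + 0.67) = 1.586*x^5 - 3.7793*x^4 - 6.1136*x^3 - 0.4857*x^2 - 2.5194*x - 1.072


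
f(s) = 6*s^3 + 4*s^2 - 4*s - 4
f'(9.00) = 1526.00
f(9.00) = 4658.00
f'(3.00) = 182.00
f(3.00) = 182.00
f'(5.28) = 540.05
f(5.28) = 969.58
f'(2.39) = 117.94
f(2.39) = 91.20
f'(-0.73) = -0.25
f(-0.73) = -1.28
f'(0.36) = 1.21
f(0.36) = -4.64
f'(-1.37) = 18.82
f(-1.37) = -6.44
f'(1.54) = 51.01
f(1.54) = 21.24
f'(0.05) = -3.56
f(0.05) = -4.19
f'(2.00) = 84.00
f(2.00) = 52.00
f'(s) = 18*s^2 + 8*s - 4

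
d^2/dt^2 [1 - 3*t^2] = -6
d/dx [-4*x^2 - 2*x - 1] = -8*x - 2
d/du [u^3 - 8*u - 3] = 3*u^2 - 8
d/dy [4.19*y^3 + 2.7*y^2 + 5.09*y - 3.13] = 12.57*y^2 + 5.4*y + 5.09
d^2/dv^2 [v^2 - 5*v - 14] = 2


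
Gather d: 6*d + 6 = 6*d + 6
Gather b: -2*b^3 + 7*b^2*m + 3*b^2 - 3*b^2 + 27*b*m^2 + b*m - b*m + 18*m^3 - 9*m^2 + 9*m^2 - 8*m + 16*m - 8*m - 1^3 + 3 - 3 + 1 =-2*b^3 + 7*b^2*m + 27*b*m^2 + 18*m^3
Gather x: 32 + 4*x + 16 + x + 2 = 5*x + 50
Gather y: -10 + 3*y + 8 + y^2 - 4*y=y^2 - y - 2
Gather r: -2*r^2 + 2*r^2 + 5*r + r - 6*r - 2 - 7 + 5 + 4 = 0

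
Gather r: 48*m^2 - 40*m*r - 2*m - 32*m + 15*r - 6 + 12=48*m^2 - 34*m + r*(15 - 40*m) + 6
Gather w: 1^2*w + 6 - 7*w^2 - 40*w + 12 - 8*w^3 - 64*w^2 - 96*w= -8*w^3 - 71*w^2 - 135*w + 18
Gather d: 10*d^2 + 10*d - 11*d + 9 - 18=10*d^2 - d - 9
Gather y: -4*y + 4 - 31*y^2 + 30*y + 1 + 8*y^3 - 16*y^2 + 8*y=8*y^3 - 47*y^2 + 34*y + 5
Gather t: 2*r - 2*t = 2*r - 2*t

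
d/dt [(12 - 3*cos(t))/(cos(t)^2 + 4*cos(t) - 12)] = 3*(sin(t)^2 + 8*cos(t) + 3)*sin(t)/(cos(t)^2 + 4*cos(t) - 12)^2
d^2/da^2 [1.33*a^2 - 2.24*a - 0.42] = 2.66000000000000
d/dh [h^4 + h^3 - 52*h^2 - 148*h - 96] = 4*h^3 + 3*h^2 - 104*h - 148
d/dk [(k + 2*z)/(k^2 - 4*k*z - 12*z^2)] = -1/(k^2 - 12*k*z + 36*z^2)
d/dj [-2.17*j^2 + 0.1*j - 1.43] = 0.1 - 4.34*j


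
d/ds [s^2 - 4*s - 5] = 2*s - 4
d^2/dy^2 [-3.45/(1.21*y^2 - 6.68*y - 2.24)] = (-10.10229*y^2 + 55.77132*y + 3.45*(2.42*y - 6.68)*(4.84*y - 13.36) + 18.70176)/(-1.21*y^2 + 6.68*y + 2.24)^3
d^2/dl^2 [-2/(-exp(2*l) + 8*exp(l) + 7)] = 8*((2 - exp(l))*(-exp(2*l) + 8*exp(l) + 7) - 2*(exp(l) - 4)^2*exp(l))*exp(l)/(-exp(2*l) + 8*exp(l) + 7)^3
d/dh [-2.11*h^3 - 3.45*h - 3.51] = -6.33*h^2 - 3.45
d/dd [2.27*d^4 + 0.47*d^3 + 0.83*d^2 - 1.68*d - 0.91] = 9.08*d^3 + 1.41*d^2 + 1.66*d - 1.68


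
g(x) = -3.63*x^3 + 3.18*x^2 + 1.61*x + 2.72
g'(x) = -10.89*x^2 + 6.36*x + 1.61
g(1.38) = 1.46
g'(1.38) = -10.35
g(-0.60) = 3.68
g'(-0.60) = -6.13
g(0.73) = 4.18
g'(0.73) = 0.45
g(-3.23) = 153.02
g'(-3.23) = -132.55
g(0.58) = 4.02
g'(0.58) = 1.64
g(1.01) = 3.85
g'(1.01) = -3.08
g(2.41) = -25.74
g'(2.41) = -46.31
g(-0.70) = 4.40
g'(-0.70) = -8.18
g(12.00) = -5792.68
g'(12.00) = -1490.23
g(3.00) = -61.84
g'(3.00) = -77.32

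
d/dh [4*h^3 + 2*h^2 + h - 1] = 12*h^2 + 4*h + 1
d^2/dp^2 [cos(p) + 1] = -cos(p)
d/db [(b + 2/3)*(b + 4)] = 2*b + 14/3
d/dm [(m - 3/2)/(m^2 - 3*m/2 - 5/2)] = (-4*m^2 + 12*m - 19)/(4*m^4 - 12*m^3 - 11*m^2 + 30*m + 25)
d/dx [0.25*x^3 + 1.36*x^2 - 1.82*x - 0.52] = 0.75*x^2 + 2.72*x - 1.82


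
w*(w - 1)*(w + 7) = w^3 + 6*w^2 - 7*w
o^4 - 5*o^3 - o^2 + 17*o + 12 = (o - 4)*(o - 3)*(o + 1)^2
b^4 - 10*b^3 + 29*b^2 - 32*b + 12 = (b - 6)*(b - 2)*(b - 1)^2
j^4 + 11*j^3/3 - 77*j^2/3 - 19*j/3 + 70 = (j - 3)*(j - 2)*(j + 5/3)*(j + 7)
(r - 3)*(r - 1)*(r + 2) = r^3 - 2*r^2 - 5*r + 6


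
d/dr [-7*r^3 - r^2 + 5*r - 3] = -21*r^2 - 2*r + 5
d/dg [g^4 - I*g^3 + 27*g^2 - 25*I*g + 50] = 4*g^3 - 3*I*g^2 + 54*g - 25*I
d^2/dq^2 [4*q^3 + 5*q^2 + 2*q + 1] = 24*q + 10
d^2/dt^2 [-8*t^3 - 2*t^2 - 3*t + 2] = -48*t - 4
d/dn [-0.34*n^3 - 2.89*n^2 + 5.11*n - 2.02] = -1.02*n^2 - 5.78*n + 5.11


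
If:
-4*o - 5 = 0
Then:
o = -5/4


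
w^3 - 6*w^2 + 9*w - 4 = (w - 4)*(w - 1)^2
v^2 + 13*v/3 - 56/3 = (v - 8/3)*(v + 7)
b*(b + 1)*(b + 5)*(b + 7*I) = b^4 + 6*b^3 + 7*I*b^3 + 5*b^2 + 42*I*b^2 + 35*I*b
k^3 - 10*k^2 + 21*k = k*(k - 7)*(k - 3)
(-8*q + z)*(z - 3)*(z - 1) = -8*q*z^2 + 32*q*z - 24*q + z^3 - 4*z^2 + 3*z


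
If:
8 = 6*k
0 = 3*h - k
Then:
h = 4/9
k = 4/3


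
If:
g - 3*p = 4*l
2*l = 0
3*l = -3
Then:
No Solution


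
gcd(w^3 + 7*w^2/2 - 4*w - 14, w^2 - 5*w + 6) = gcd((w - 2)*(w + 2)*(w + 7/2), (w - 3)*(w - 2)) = w - 2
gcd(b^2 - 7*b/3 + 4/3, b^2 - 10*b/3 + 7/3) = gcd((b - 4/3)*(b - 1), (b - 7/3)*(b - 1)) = b - 1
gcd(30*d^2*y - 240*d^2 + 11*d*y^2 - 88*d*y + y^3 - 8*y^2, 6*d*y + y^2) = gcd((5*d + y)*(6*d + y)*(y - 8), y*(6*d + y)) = 6*d + y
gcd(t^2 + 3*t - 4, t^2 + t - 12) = t + 4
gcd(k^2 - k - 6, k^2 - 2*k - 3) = k - 3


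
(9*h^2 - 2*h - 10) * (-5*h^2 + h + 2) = -45*h^4 + 19*h^3 + 66*h^2 - 14*h - 20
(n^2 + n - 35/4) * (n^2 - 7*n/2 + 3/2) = n^4 - 5*n^3/2 - 43*n^2/4 + 257*n/8 - 105/8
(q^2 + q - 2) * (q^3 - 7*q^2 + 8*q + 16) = q^5 - 6*q^4 - q^3 + 38*q^2 - 32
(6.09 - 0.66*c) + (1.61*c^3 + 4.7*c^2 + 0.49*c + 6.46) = 1.61*c^3 + 4.7*c^2 - 0.17*c + 12.55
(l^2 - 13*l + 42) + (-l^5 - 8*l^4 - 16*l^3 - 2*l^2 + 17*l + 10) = -l^5 - 8*l^4 - 16*l^3 - l^2 + 4*l + 52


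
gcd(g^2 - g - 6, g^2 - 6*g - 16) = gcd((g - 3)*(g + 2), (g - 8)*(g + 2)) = g + 2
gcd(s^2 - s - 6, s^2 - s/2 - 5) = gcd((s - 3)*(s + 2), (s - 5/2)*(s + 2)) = s + 2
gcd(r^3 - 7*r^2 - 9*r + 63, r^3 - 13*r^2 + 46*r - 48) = r - 3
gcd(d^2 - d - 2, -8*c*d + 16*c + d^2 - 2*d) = d - 2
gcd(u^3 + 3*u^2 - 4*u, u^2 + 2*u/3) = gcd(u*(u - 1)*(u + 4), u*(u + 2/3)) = u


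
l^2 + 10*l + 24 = (l + 4)*(l + 6)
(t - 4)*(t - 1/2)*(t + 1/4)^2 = t^4 - 4*t^3 - 3*t^2/16 + 23*t/32 + 1/8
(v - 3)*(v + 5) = v^2 + 2*v - 15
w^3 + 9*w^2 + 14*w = w*(w + 2)*(w + 7)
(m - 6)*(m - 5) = m^2 - 11*m + 30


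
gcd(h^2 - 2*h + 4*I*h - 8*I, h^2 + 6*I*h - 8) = h + 4*I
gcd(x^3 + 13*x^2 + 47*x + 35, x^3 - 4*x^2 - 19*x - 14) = x + 1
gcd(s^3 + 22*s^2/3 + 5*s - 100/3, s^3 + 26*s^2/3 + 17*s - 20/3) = s^2 + 9*s + 20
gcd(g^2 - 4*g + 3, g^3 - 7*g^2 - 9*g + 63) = g - 3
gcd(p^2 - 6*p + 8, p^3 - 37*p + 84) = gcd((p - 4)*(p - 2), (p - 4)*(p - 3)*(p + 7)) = p - 4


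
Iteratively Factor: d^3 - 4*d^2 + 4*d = (d - 2)*(d^2 - 2*d) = d*(d - 2)*(d - 2)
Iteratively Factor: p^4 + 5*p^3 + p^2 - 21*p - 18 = (p + 3)*(p^3 + 2*p^2 - 5*p - 6) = (p + 1)*(p + 3)*(p^2 + p - 6) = (p + 1)*(p + 3)^2*(p - 2)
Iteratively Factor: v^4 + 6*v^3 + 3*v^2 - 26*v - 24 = (v + 1)*(v^3 + 5*v^2 - 2*v - 24) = (v + 1)*(v + 3)*(v^2 + 2*v - 8) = (v + 1)*(v + 3)*(v + 4)*(v - 2)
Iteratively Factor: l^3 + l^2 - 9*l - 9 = (l - 3)*(l^2 + 4*l + 3) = (l - 3)*(l + 3)*(l + 1)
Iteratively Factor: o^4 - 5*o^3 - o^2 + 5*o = (o + 1)*(o^3 - 6*o^2 + 5*o) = (o - 1)*(o + 1)*(o^2 - 5*o) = (o - 5)*(o - 1)*(o + 1)*(o)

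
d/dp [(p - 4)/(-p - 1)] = -5/(p + 1)^2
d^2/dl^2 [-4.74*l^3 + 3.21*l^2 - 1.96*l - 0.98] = 6.42 - 28.44*l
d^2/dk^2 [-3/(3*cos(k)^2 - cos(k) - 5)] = 3*(-36*sin(k)^4 + 79*sin(k)^2 - 25*cos(k)/4 + 9*cos(3*k)/4 - 11)/(3*sin(k)^2 + cos(k) + 2)^3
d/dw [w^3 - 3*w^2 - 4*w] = 3*w^2 - 6*w - 4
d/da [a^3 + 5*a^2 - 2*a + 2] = 3*a^2 + 10*a - 2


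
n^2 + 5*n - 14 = (n - 2)*(n + 7)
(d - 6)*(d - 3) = d^2 - 9*d + 18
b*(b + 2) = b^2 + 2*b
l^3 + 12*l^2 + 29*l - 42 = (l - 1)*(l + 6)*(l + 7)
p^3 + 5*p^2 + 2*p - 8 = (p - 1)*(p + 2)*(p + 4)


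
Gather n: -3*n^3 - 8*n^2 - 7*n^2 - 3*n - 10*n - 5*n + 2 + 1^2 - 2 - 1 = -3*n^3 - 15*n^2 - 18*n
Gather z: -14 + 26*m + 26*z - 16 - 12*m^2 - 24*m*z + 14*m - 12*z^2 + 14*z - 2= -12*m^2 + 40*m - 12*z^2 + z*(40 - 24*m) - 32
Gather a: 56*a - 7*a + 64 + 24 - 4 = 49*a + 84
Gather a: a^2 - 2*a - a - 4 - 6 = a^2 - 3*a - 10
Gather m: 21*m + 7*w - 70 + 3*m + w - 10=24*m + 8*w - 80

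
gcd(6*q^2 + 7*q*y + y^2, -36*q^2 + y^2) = 6*q + y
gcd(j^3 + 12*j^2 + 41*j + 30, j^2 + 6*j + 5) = j^2 + 6*j + 5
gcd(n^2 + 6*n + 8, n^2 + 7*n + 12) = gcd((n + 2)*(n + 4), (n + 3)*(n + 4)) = n + 4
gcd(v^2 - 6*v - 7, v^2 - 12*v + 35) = v - 7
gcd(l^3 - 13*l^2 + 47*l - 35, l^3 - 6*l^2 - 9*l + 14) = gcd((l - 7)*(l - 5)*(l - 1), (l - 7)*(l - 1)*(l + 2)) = l^2 - 8*l + 7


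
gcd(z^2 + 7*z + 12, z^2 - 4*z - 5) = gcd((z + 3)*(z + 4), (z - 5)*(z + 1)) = 1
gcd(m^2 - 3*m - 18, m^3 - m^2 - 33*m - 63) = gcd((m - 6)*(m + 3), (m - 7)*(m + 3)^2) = m + 3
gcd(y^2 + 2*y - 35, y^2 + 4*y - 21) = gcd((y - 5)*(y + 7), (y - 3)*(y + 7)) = y + 7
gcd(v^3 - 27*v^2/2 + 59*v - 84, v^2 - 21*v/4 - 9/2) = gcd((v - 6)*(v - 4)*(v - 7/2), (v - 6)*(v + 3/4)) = v - 6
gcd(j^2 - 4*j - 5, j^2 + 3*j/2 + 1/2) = j + 1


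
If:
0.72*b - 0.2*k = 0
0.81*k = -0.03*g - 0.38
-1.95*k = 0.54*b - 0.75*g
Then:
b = -0.12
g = -1.19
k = -0.43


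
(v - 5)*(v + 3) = v^2 - 2*v - 15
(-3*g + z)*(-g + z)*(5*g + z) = 15*g^3 - 17*g^2*z + g*z^2 + z^3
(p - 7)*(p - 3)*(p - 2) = p^3 - 12*p^2 + 41*p - 42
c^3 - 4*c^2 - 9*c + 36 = (c - 4)*(c - 3)*(c + 3)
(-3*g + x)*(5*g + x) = -15*g^2 + 2*g*x + x^2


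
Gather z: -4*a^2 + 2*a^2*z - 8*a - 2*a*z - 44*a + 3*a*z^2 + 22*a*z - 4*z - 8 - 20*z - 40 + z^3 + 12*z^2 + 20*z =-4*a^2 - 52*a + z^3 + z^2*(3*a + 12) + z*(2*a^2 + 20*a - 4) - 48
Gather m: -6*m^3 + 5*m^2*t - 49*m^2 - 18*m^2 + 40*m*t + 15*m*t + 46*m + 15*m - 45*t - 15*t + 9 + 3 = -6*m^3 + m^2*(5*t - 67) + m*(55*t + 61) - 60*t + 12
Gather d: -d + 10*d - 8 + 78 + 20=9*d + 90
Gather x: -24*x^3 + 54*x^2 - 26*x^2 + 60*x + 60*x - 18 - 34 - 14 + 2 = -24*x^3 + 28*x^2 + 120*x - 64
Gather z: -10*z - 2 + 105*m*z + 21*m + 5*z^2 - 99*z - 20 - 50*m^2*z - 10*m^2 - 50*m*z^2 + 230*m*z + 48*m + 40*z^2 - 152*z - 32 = -10*m^2 + 69*m + z^2*(45 - 50*m) + z*(-50*m^2 + 335*m - 261) - 54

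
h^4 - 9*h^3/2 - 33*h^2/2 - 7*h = h*(h - 7)*(h + 1/2)*(h + 2)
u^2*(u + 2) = u^3 + 2*u^2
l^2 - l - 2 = (l - 2)*(l + 1)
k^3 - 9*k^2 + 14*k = k*(k - 7)*(k - 2)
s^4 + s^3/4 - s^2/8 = s^2*(s - 1/4)*(s + 1/2)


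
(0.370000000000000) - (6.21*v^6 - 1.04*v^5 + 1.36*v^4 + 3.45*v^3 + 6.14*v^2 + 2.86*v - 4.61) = -6.21*v^6 + 1.04*v^5 - 1.36*v^4 - 3.45*v^3 - 6.14*v^2 - 2.86*v + 4.98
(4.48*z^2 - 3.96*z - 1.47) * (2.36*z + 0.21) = 10.5728*z^3 - 8.4048*z^2 - 4.3008*z - 0.3087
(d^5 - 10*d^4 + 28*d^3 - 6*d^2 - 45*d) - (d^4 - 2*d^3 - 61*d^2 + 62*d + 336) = d^5 - 11*d^4 + 30*d^3 + 55*d^2 - 107*d - 336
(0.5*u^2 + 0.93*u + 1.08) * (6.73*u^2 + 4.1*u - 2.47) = 3.365*u^4 + 8.3089*u^3 + 9.8464*u^2 + 2.1309*u - 2.6676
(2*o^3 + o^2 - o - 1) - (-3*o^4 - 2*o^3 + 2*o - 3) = 3*o^4 + 4*o^3 + o^2 - 3*o + 2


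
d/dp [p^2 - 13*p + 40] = 2*p - 13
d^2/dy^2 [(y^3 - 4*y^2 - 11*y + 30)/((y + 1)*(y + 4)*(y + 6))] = 6*(-5*y^6 - 45*y^5 + 27*y^4 + 1581*y^3 + 7050*y^2 + 13980*y + 11144)/(y^9 + 33*y^8 + 465*y^7 + 3647*y^6 + 17394*y^5 + 51756*y^4 + 94888*y^3 + 102240*y^2 + 58752*y + 13824)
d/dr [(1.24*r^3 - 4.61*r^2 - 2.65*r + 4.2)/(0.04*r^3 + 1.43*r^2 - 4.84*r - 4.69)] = (1.9576*r^4 - 11.7912*r^3 + 8.1511*r^2 + 31.2298*r + 32.7565)/(0.0016*r^6 + 0.1144*r^5 + 1.6577*r^4 - 14.2176*r^3 + 10.0122*r^2 + 45.3992*r + 21.9961)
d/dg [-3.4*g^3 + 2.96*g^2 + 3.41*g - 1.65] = -10.2*g^2 + 5.92*g + 3.41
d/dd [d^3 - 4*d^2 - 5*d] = 3*d^2 - 8*d - 5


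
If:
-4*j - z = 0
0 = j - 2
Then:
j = 2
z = -8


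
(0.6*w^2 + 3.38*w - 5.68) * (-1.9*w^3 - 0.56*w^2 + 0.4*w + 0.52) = -1.14*w^5 - 6.758*w^4 + 9.1392*w^3 + 4.8448*w^2 - 0.5144*w - 2.9536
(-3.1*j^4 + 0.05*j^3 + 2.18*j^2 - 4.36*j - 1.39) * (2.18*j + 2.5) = -6.758*j^5 - 7.641*j^4 + 4.8774*j^3 - 4.0548*j^2 - 13.9302*j - 3.475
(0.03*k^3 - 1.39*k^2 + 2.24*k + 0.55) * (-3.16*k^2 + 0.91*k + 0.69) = -0.0948*k^5 + 4.4197*k^4 - 8.3226*k^3 - 0.6587*k^2 + 2.0461*k + 0.3795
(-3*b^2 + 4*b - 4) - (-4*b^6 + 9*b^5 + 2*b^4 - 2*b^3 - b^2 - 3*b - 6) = 4*b^6 - 9*b^5 - 2*b^4 + 2*b^3 - 2*b^2 + 7*b + 2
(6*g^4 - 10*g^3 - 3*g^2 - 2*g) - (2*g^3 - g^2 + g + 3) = 6*g^4 - 12*g^3 - 2*g^2 - 3*g - 3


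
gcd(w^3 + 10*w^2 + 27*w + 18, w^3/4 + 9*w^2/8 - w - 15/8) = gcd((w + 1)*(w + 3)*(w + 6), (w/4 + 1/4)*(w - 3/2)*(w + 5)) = w + 1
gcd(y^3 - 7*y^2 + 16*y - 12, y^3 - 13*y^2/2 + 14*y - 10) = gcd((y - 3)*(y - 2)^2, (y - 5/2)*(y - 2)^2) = y^2 - 4*y + 4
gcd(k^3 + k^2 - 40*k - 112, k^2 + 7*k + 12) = k + 4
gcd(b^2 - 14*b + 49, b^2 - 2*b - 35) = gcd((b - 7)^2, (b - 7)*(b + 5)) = b - 7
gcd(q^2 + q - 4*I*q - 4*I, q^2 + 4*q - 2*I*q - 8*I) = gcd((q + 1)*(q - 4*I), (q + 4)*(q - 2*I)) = 1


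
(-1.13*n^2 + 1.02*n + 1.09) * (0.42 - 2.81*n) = 3.1753*n^3 - 3.3408*n^2 - 2.6345*n + 0.4578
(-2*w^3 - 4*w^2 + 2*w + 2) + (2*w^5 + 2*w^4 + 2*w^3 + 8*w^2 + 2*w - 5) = 2*w^5 + 2*w^4 + 4*w^2 + 4*w - 3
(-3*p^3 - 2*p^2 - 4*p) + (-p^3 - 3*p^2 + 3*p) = -4*p^3 - 5*p^2 - p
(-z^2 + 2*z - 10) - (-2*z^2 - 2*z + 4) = z^2 + 4*z - 14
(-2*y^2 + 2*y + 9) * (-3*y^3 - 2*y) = 6*y^5 - 6*y^4 - 23*y^3 - 4*y^2 - 18*y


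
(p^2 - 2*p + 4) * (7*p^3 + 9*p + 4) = 7*p^5 - 14*p^4 + 37*p^3 - 14*p^2 + 28*p + 16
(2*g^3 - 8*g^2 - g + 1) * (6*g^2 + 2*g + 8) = 12*g^5 - 44*g^4 - 6*g^3 - 60*g^2 - 6*g + 8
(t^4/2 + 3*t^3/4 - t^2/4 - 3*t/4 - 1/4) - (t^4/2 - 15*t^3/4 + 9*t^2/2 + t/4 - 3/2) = 9*t^3/2 - 19*t^2/4 - t + 5/4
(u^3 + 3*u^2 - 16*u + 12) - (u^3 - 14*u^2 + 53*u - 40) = 17*u^2 - 69*u + 52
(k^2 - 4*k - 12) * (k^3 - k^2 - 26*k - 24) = k^5 - 5*k^4 - 34*k^3 + 92*k^2 + 408*k + 288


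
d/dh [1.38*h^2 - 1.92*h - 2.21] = 2.76*h - 1.92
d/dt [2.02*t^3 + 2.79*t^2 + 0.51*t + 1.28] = 6.06*t^2 + 5.58*t + 0.51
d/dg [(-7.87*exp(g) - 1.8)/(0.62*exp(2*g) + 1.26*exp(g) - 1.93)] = (4.8794*exp(2*g) + 2.232*exp(g) + 17.4571)*exp(g)/(0.3844*exp(4*g) + 1.5624*exp(3*g) - 0.8056*exp(2*g) - 4.8636*exp(g) + 3.7249)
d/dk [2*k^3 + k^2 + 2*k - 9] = 6*k^2 + 2*k + 2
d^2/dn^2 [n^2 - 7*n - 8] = 2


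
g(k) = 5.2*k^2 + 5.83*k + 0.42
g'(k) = 10.4*k + 5.83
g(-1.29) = 1.55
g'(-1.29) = -7.59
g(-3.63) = 47.78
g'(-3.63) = -31.92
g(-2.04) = 10.17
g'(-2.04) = -15.39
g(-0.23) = -0.65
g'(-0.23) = 3.44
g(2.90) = 61.06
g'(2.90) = 35.99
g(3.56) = 87.08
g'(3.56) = 42.85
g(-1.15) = 0.59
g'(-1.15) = -6.13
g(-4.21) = 68.04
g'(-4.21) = -37.95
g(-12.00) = 679.26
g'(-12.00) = -118.97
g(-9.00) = 369.15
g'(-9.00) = -87.77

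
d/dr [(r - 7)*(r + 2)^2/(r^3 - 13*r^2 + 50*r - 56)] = 2*(-5*r^2 + 4*r + 28)/(r^4 - 12*r^3 + 52*r^2 - 96*r + 64)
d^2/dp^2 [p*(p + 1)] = 2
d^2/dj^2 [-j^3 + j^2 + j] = 2 - 6*j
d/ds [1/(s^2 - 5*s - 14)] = (5 - 2*s)/(-s^2 + 5*s + 14)^2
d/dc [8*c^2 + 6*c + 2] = 16*c + 6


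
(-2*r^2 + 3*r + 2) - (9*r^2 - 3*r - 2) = -11*r^2 + 6*r + 4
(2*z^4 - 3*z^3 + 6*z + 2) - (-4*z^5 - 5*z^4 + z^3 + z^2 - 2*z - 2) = 4*z^5 + 7*z^4 - 4*z^3 - z^2 + 8*z + 4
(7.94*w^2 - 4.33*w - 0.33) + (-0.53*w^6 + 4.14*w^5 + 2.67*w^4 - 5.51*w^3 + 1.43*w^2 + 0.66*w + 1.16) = -0.53*w^6 + 4.14*w^5 + 2.67*w^4 - 5.51*w^3 + 9.37*w^2 - 3.67*w + 0.83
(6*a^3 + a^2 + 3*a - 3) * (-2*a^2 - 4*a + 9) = -12*a^5 - 26*a^4 + 44*a^3 + 3*a^2 + 39*a - 27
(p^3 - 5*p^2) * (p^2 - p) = p^5 - 6*p^4 + 5*p^3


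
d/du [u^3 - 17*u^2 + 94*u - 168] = 3*u^2 - 34*u + 94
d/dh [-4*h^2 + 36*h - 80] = 36 - 8*h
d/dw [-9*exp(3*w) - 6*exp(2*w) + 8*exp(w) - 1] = (-27*exp(2*w) - 12*exp(w) + 8)*exp(w)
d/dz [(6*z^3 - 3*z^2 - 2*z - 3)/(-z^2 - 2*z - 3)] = 2*z*(-3*z^3 - 12*z^2 - 25*z + 6)/(z^4 + 4*z^3 + 10*z^2 + 12*z + 9)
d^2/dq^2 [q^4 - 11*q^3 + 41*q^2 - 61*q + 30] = 12*q^2 - 66*q + 82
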